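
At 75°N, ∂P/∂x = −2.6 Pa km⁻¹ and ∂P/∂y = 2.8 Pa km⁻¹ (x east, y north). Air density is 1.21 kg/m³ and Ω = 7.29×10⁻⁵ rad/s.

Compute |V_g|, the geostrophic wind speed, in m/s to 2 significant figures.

Coriolis parameter at 75°N:
f = 2Ω sin φ = 2 × 7.29×10⁻⁵ × sin 75° = 1.41×10⁻⁴ s⁻¹
Component geostrophic relations (x east, y north):
u_g = −(1/(fρ)) ∂P/∂y,  v_g = (1/(fρ)) ∂P/∂x
u_g = −(2.8×10⁻³)/(1.41×10⁻⁴ × 1.21) = −16.4 m/s;  v_g = (−2.6×10⁻³)/(1.41×10⁻⁴ × 1.21) = −15.3 m/s
|V_g| = √(u_g² + v_g²) = 22.4 m/s

22 m/s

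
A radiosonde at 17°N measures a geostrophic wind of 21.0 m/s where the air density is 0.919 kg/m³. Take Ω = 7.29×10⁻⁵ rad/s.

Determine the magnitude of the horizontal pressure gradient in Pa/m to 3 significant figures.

8.23×10⁻⁴ Pa/m

Coriolis parameter at 17°N:
f = 2Ω sin φ = 2 × 7.29×10⁻⁵ × sin 17° = 4.26×10⁻⁵ s⁻¹
Geostrophic balance rearranged: |∂P/∂n| = f ρ V_g
|∂P/∂n| = 4.26×10⁻⁵ × 0.919 × 21.0 = 8.23×10⁻⁴ Pa/m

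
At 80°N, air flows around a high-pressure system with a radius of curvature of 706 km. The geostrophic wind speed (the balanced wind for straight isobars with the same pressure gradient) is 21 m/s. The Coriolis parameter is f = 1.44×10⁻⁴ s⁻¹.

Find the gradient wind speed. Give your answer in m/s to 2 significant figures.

Around a high, pressure-gradient force acts outward with centrifugal, so Coriolis balances both:
fV = (1/ρ)|∂P/∂n| + V²/R  →  V² − fR·V + fR·V_g = 0
With fR = 1.44×10⁻⁴ × 706×10³ m = 102 m/s:
V = [fR − √((fR)² − 4 fR V_g)]/2 = [102 − √(102² − 4×102×21)]/2 = 29.6 m/s
Supergeostrophic (V > V_g = 21 m/s), as expected around a high.

30 m/s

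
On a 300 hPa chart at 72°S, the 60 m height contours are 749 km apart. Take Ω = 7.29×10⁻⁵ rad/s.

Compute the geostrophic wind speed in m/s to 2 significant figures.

5.7 m/s

Coriolis parameter at 72°S:
f = 2Ω sin φ = 2 × 7.29×10⁻⁵ × sin 72° = 1.39×10⁻⁴ s⁻¹
Height gradient: |∂Z/∂n| = 60 m / 749000 m = 8.01×10⁻⁵
On a pressure surface, geostrophic balance gives V_g = (g/f)|∂Z/∂n|:
V_g = 9.81 × 8.01×10⁻⁵ / 1.39×10⁻⁴ = 5.67 m/s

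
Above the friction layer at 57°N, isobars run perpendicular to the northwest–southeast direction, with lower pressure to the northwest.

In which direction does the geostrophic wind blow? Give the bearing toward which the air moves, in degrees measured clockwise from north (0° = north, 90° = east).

045°

The pressure-gradient force points toward the northwest (bearing 315°).
Geostrophic balance: in the Northern Hemisphere the Coriolis force deflects motion to the right, so the geostrophic wind blows 90° to the right of the pressure-gradient force (low pressure on the left).
Rotating 315° by 90° clockwise gives 045° — the wind blows toward the northeast.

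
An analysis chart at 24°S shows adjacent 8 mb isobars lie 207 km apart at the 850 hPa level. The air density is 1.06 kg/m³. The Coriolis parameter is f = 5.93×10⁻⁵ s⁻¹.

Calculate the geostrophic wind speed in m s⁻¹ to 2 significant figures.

61 m s⁻¹

Pressure gradient: |∂P/∂n| = 800 Pa / 207000 m = 3.86×10⁻³ Pa/m
Geostrophic balance (pressure-gradient force = Coriolis force):
V_g = (1/(fρ)) |∂P/∂n| = 3.86×10⁻³ / (5.93×10⁻⁵ × 1.06) = 61.5 m/s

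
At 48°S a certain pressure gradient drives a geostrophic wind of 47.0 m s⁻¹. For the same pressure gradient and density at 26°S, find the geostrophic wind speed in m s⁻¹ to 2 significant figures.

80 m s⁻¹

With the same pressure gradient and density, V_g ∝ 1/f ∝ 1/sin φ.
V₂ = V₁ · sin φ₁ / sin φ₂ = 47.0 × sin 48° / sin 26°
V₂ = 47.0 × 0.7431/0.4384 = 80 m s⁻¹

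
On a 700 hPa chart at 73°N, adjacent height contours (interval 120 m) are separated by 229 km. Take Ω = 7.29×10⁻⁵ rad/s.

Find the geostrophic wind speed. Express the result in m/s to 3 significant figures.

Coriolis parameter at 73°N:
f = 2Ω sin φ = 2 × 7.29×10⁻⁵ × sin 73° = 1.39×10⁻⁴ s⁻¹
Height gradient: |∂Z/∂n| = 120 m / 229000 m = 5.24×10⁻⁴
On a pressure surface, geostrophic balance gives V_g = (g/f)|∂Z/∂n|:
V_g = 9.81 × 5.24×10⁻⁴ / 1.39×10⁻⁴ = 36.9 m/s

36.9 m/s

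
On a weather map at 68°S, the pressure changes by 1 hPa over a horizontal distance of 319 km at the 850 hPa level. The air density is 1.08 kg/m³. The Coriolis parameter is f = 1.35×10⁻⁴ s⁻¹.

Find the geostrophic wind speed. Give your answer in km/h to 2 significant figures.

Pressure gradient: |∂P/∂n| = 100 Pa / 319000 m = 3.13×10⁻⁴ Pa/m
Geostrophic balance (pressure-gradient force = Coriolis force):
V_g = (1/(fρ)) |∂P/∂n| = 3.13×10⁻⁴ / (1.35×10⁻⁴ × 1.08) = 2.15 m/s
Converting: 2.15 m/s × 3.6 = 7.7 km/h

7.7 km/h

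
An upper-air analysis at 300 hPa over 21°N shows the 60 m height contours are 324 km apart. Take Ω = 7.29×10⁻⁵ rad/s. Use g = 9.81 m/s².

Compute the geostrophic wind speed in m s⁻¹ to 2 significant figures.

35 m s⁻¹

Coriolis parameter at 21°N:
f = 2Ω sin φ = 2 × 7.29×10⁻⁵ × sin 21° = 5.23×10⁻⁵ s⁻¹
Height gradient: |∂Z/∂n| = 60 m / 324000 m = 1.85×10⁻⁴
On a pressure surface, geostrophic balance gives V_g = (g/f)|∂Z/∂n|:
V_g = 9.81 × 1.85×10⁻⁴ / 5.23×10⁻⁵ = 34.8 m/s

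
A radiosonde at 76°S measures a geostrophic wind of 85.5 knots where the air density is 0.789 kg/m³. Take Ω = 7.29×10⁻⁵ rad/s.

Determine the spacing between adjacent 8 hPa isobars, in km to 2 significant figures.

Coriolis parameter at 76°S:
f = 2Ω sin φ = 2 × 7.29×10⁻⁵ × sin 76° = 1.41×10⁻⁴ s⁻¹
Wind speed in SI: 85.5 knots = 44.0 m/s
Geostrophic balance rearranged: |∂P/∂n| = f ρ V_g
|∂P/∂n| = 1.41×10⁻⁴ × 0.789 × 44.0 = 4.91×10⁻³ Pa/m
Isobar spacing: Δn = ΔP/|∂P/∂n| = 800 Pa / 4.91×10⁻³ Pa/m = 162947 m ≈ 160 km

160 km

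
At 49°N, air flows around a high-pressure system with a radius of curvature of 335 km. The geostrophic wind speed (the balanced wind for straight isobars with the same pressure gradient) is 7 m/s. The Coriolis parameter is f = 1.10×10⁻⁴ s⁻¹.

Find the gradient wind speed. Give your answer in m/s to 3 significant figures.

9.40 m/s

Around a high, pressure-gradient force acts outward with centrifugal, so Coriolis balances both:
fV = (1/ρ)|∂P/∂n| + V²/R  →  V² − fR·V + fR·V_g = 0
With fR = 1.10×10⁻⁴ × 335×10³ m = 36.8 m/s:
V = [fR − √((fR)² − 4 fR V_g)]/2 = [36.8 − √(36.8² − 4×36.8×7)]/2 = 9.4 m/s
Supergeostrophic (V > V_g = 7 m/s), as expected around a high.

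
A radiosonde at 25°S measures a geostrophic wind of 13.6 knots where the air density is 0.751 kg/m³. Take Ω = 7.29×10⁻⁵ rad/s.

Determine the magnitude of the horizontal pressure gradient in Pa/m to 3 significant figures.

3.24×10⁻⁴ Pa/m

Coriolis parameter at 25°S:
f = 2Ω sin φ = 2 × 7.29×10⁻⁵ × sin 25° = 6.16×10⁻⁵ s⁻¹
Wind speed in SI: 13.6 knots = 7.00 m/s
Geostrophic balance rearranged: |∂P/∂n| = f ρ V_g
|∂P/∂n| = 6.16×10⁻⁵ × 0.751 × 7.00 = 3.24×10⁻⁴ Pa/m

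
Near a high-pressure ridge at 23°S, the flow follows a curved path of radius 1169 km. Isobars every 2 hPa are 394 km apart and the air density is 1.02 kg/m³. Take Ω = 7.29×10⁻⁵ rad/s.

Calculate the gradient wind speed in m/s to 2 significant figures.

Coriolis parameter at 23°S:
f = 2Ω sin φ = 2 × 7.29×10⁻⁵ × sin 23° = 5.70×10⁻⁵ s⁻¹
Pressure gradient: |∂P/∂n| = 200 Pa / 394000 m = 5.08×10⁻⁴ Pa/m
Geostrophic speed: V_g = |∂P/∂n|/(fρ) = 5.08×10⁻⁴/(5.70×10⁻⁵ × 1.02) = 8.74 m/s
Around a high, pressure-gradient force acts outward with centrifugal, so Coriolis balances both:
fV = (1/ρ)|∂P/∂n| + V²/R  →  V² − fR·V + fR·V_g = 0
With fR = 5.70×10⁻⁵ × 1169×10³ m = 66.6 m/s:
V = [fR − √((fR)² − 4 fR V_g)]/2 = [66.6 − √(66.6² − 4×66.6×8.74)]/2 = 10.3 m/s
Supergeostrophic (V > V_g = 8.74 m/s), as expected around a high.

10 m/s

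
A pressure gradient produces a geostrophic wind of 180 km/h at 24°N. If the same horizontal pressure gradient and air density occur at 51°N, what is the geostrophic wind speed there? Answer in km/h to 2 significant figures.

94 km/h

With the same pressure gradient and density, V_g ∝ 1/f ∝ 1/sin φ.
V₂ = V₁ · sin φ₁ / sin φ₂ = 180 × sin 24° / sin 51°
V₂ = 180 × 0.4067/0.7771 = 94 km/h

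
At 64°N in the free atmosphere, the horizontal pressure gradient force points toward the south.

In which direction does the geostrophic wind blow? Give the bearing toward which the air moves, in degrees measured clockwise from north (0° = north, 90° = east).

The pressure-gradient force points toward the south (bearing 180°).
Geostrophic balance: in the Northern Hemisphere the Coriolis force deflects motion to the right, so the geostrophic wind blows 90° to the right of the pressure-gradient force (low pressure on the left).
Rotating 180° by 90° clockwise gives 270° — the wind blows toward the west.

270°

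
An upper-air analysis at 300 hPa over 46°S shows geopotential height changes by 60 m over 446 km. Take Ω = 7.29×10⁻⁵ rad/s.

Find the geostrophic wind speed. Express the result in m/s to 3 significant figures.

Coriolis parameter at 46°S:
f = 2Ω sin φ = 2 × 7.29×10⁻⁵ × sin 46° = 1.05×10⁻⁴ s⁻¹
Height gradient: |∂Z/∂n| = 60 m / 446000 m = 1.35×10⁻⁴
On a pressure surface, geostrophic balance gives V_g = (g/f)|∂Z/∂n|:
V_g = 9.81 × 1.35×10⁻⁴ / 1.05×10⁻⁴ = 12.6 m/s

12.6 m/s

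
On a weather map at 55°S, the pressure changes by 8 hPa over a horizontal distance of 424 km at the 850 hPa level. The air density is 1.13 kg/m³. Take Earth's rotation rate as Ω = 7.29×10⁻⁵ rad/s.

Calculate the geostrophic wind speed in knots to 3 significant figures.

27.2 knots

Coriolis parameter at 55°S:
f = 2Ω sin φ = 2 × 7.29×10⁻⁵ × sin 55° = 1.19×10⁻⁴ s⁻¹
Pressure gradient: |∂P/∂n| = 800 Pa / 424000 m = 1.89×10⁻³ Pa/m
Geostrophic balance (pressure-gradient force = Coriolis force):
V_g = (1/(fρ)) |∂P/∂n| = 1.89×10⁻³ / (1.19×10⁻⁴ × 1.13) = 14.0 m/s
Converting: 14.0 m/s × 1.944 = 27.2 knots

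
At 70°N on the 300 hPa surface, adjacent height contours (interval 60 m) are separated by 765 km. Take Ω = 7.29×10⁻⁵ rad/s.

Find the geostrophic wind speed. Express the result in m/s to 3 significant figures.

5.62 m/s

Coriolis parameter at 70°N:
f = 2Ω sin φ = 2 × 7.29×10⁻⁵ × sin 70° = 1.37×10⁻⁴ s⁻¹
Height gradient: |∂Z/∂n| = 60 m / 765000 m = 7.84×10⁻⁵
On a pressure surface, geostrophic balance gives V_g = (g/f)|∂Z/∂n|:
V_g = 9.81 × 7.84×10⁻⁵ / 1.37×10⁻⁴ = 5.62 m/s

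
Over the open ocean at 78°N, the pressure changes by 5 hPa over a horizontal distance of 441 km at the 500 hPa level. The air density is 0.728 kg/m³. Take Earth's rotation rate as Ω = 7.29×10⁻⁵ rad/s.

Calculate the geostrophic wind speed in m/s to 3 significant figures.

Coriolis parameter at 78°N:
f = 2Ω sin φ = 2 × 7.29×10⁻⁵ × sin 78° = 1.43×10⁻⁴ s⁻¹
Pressure gradient: |∂P/∂n| = 500 Pa / 441000 m = 1.13×10⁻³ Pa/m
Geostrophic balance (pressure-gradient force = Coriolis force):
V_g = (1/(fρ)) |∂P/∂n| = 1.13×10⁻³ / (1.43×10⁻⁴ × 0.728) = 10.9 m/s

10.9 m/s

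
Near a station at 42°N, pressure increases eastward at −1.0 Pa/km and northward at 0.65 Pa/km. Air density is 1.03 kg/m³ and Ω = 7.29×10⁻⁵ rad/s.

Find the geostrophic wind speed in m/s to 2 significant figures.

Coriolis parameter at 42°N:
f = 2Ω sin φ = 2 × 7.29×10⁻⁵ × sin 42° = 9.76×10⁻⁵ s⁻¹
Component geostrophic relations (x east, y north):
u_g = −(1/(fρ)) ∂P/∂y,  v_g = (1/(fρ)) ∂P/∂x
u_g = −(0.65×10⁻³)/(9.76×10⁻⁵ × 1.03) = −6.47 m/s;  v_g = (−1.0×10⁻³)/(9.76×10⁻⁵ × 1.03) = −9.95 m/s
|V_g| = √(u_g² + v_g²) = 11.9 m/s

12 m/s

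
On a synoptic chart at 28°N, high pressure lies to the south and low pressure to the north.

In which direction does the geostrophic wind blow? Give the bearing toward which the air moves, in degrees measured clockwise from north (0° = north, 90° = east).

The pressure-gradient force points toward the north (bearing 000°).
Geostrophic balance: in the Northern Hemisphere the Coriolis force deflects motion to the right, so the geostrophic wind blows 90° to the right of the pressure-gradient force (low pressure on the left).
Rotating 000° by 90° clockwise gives 090° — the wind blows toward the east.

090°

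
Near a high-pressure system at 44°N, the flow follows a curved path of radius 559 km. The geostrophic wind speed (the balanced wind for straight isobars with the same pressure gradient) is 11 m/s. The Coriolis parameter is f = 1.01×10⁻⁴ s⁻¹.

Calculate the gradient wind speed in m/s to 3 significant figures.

15.0 m/s

Around a high, pressure-gradient force acts outward with centrifugal, so Coriolis balances both:
fV = (1/ρ)|∂P/∂n| + V²/R  →  V² − fR·V + fR·V_g = 0
With fR = 1.01×10⁻⁴ × 559×10³ m = 56.5 m/s:
V = [fR − √((fR)² − 4 fR V_g)]/2 = [56.5 − √(56.5² − 4×56.5×11)]/2 = 15 m/s
Supergeostrophic (V > V_g = 11 m/s), as expected around a high.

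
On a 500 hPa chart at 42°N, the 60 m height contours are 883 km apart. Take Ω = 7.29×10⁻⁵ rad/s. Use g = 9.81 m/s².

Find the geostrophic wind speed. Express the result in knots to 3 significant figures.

13.3 knots

Coriolis parameter at 42°N:
f = 2Ω sin φ = 2 × 7.29×10⁻⁵ × sin 42° = 9.76×10⁻⁵ s⁻¹
Height gradient: |∂Z/∂n| = 60 m / 883000 m = 6.80×10⁻⁵
On a pressure surface, geostrophic balance gives V_g = (g/f)|∂Z/∂n|:
V_g = 9.81 × 6.80×10⁻⁵ / 9.76×10⁻⁵ = 6.83 m/s
Converting: 6.83 m/s × 1.944 = 13.3 knots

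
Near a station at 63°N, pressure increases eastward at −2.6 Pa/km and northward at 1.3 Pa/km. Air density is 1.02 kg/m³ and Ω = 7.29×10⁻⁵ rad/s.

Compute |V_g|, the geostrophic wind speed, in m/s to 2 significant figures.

Coriolis parameter at 63°N:
f = 2Ω sin φ = 2 × 7.29×10⁻⁵ × sin 63° = 1.30×10⁻⁴ s⁻¹
Component geostrophic relations (x east, y north):
u_g = −(1/(fρ)) ∂P/∂y,  v_g = (1/(fρ)) ∂P/∂x
u_g = −(1.3×10⁻³)/(1.30×10⁻⁴ × 1.02) = −9.81 m/s;  v_g = (−2.6×10⁻³)/(1.30×10⁻⁴ × 1.02) = −19.6 m/s
|V_g| = √(u_g² + v_g²) = 21.9 m/s

22 m/s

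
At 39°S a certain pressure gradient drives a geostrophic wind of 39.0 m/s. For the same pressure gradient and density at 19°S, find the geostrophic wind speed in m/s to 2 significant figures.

With the same pressure gradient and density, V_g ∝ 1/f ∝ 1/sin φ.
V₂ = V₁ · sin φ₁ / sin φ₂ = 39.0 × sin 39° / sin 19°
V₂ = 39.0 × 0.6293/0.3256 = 75 m/s

75 m/s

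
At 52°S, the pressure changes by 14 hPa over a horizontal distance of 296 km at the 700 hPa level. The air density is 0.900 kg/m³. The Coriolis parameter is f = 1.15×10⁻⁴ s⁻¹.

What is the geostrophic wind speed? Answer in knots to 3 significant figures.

88.8 knots

Pressure gradient: |∂P/∂n| = 1400 Pa / 296000 m = 4.73×10⁻³ Pa/m
Geostrophic balance (pressure-gradient force = Coriolis force):
V_g = (1/(fρ)) |∂P/∂n| = 4.73×10⁻³ / (1.15×10⁻⁴ × 0.900) = 45.7 m/s
Converting: 45.7 m/s × 1.944 = 88.8 knots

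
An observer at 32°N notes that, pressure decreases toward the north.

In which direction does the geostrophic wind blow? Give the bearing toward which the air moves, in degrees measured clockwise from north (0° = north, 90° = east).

The pressure-gradient force points toward the north (bearing 000°).
Geostrophic balance: in the Northern Hemisphere the Coriolis force deflects motion to the right, so the geostrophic wind blows 90° to the right of the pressure-gradient force (low pressure on the left).
Rotating 000° by 90° clockwise gives 090° — the wind blows toward the east.

090°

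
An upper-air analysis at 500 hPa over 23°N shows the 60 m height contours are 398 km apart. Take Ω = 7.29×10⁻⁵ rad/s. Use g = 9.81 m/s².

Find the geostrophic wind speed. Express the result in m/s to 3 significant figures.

26.0 m/s

Coriolis parameter at 23°N:
f = 2Ω sin φ = 2 × 7.29×10⁻⁵ × sin 23° = 5.70×10⁻⁵ s⁻¹
Height gradient: |∂Z/∂n| = 60 m / 398000 m = 1.51×10⁻⁴
On a pressure surface, geostrophic balance gives V_g = (g/f)|∂Z/∂n|:
V_g = 9.81 × 1.51×10⁻⁴ / 5.70×10⁻⁵ = 26.0 m/s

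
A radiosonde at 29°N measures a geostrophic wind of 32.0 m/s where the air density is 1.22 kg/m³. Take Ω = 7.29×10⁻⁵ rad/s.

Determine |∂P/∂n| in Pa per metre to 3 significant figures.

2.76×10⁻³ Pa/m

Coriolis parameter at 29°N:
f = 2Ω sin φ = 2 × 7.29×10⁻⁵ × sin 29° = 7.07×10⁻⁵ s⁻¹
Geostrophic balance rearranged: |∂P/∂n| = f ρ V_g
|∂P/∂n| = 7.07×10⁻⁵ × 1.22 × 32.0 = 2.76×10⁻³ Pa/m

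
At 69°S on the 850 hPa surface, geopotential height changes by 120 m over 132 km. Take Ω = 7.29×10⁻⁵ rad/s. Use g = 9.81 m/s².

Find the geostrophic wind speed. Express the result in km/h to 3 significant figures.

236 km/h

Coriolis parameter at 69°S:
f = 2Ω sin φ = 2 × 7.29×10⁻⁵ × sin 69° = 1.36×10⁻⁴ s⁻¹
Height gradient: |∂Z/∂n| = 120 m / 132000 m = 9.09×10⁻⁴
On a pressure surface, geostrophic balance gives V_g = (g/f)|∂Z/∂n|:
V_g = 9.81 × 9.09×10⁻⁴ / 1.36×10⁻⁴ = 65.5 m/s
Converting: 65.5 m/s × 3.6 = 236 km/h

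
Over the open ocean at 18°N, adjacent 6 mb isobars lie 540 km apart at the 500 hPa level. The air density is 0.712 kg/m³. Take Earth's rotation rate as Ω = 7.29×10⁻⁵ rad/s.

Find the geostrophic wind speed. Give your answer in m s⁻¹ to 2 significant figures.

35 m s⁻¹

Coriolis parameter at 18°N:
f = 2Ω sin φ = 2 × 7.29×10⁻⁵ × sin 18° = 4.51×10⁻⁵ s⁻¹
Pressure gradient: |∂P/∂n| = 600 Pa / 540000 m = 1.11×10⁻³ Pa/m
Geostrophic balance (pressure-gradient force = Coriolis force):
V_g = (1/(fρ)) |∂P/∂n| = 1.11×10⁻³ / (4.51×10⁻⁵ × 0.712) = 34.6 m/s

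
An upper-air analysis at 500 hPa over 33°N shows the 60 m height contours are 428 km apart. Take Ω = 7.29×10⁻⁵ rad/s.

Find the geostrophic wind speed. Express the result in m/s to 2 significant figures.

Coriolis parameter at 33°N:
f = 2Ω sin φ = 2 × 7.29×10⁻⁵ × sin 33° = 7.94×10⁻⁵ s⁻¹
Height gradient: |∂Z/∂n| = 60 m / 428000 m = 1.40×10⁻⁴
On a pressure surface, geostrophic balance gives V_g = (g/f)|∂Z/∂n|:
V_g = 9.81 × 1.40×10⁻⁴ / 7.94×10⁻⁵ = 17.3 m/s

17 m/s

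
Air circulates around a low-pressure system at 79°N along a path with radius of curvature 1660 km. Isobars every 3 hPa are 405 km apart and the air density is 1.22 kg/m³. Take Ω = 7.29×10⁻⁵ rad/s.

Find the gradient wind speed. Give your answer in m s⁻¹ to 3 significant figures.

4.17 m s⁻¹

Coriolis parameter at 79°N:
f = 2Ω sin φ = 2 × 7.29×10⁻⁵ × sin 79° = 1.43×10⁻⁴ s⁻¹
Pressure gradient: |∂P/∂n| = 300 Pa / 405000 m = 7.41×10⁻⁴ Pa/m
Geostrophic speed: V_g = |∂P/∂n|/(fρ) = 7.41×10⁻⁴/(1.43×10⁻⁴ × 1.22) = 4.24 m/s
Around a low, centrifugal force acts outward with Coriolis, so pressure-gradient force balances both:
(1/ρ)|∂P/∂n| = fV + V²/R  →  V² + fR·V − fR·V_g = 0
With fR = 1.43×10⁻⁴ × 1660×10³ m = 238 m/s:
V = [−fR + √((fR)² + 4 fR V_g)]/2 = [−238 + √(238² + 4×238×4.24)]/2 = 4.17 m/s
Subgeostrophic (V < V_g = 4.24 m/s), as expected around a low.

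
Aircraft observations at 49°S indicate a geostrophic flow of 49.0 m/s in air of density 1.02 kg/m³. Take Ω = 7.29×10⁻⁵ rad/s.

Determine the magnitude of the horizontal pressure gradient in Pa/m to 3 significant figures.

5.50×10⁻³ Pa/m

Coriolis parameter at 49°S:
f = 2Ω sin φ = 2 × 7.29×10⁻⁵ × sin 49° = 1.10×10⁻⁴ s⁻¹
Geostrophic balance rearranged: |∂P/∂n| = f ρ V_g
|∂P/∂n| = 1.10×10⁻⁴ × 1.02 × 49.0 = 5.50×10⁻³ Pa/m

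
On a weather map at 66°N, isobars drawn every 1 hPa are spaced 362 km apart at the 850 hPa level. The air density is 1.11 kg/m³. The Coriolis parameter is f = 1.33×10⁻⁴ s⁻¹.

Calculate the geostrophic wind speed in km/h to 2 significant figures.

Pressure gradient: |∂P/∂n| = 100 Pa / 362000 m = 2.76×10⁻⁴ Pa/m
Geostrophic balance (pressure-gradient force = Coriolis force):
V_g = (1/(fρ)) |∂P/∂n| = 2.76×10⁻⁴ / (1.33×10⁻⁴ × 1.11) = 1.87 m/s
Converting: 1.87 m/s × 3.6 = 6.7 km/h

6.7 km/h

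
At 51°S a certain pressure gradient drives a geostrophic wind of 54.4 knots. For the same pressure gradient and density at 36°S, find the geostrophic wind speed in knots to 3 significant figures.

With the same pressure gradient and density, V_g ∝ 1/f ∝ 1/sin φ.
V₂ = V₁ · sin φ₁ / sin φ₂ = 54.4 × sin 51° / sin 36°
V₂ = 54.4 × 0.7771/0.5878 = 71.9 knots

71.9 knots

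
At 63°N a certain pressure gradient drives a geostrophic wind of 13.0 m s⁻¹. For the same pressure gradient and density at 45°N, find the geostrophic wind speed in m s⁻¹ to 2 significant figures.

16 m s⁻¹

With the same pressure gradient and density, V_g ∝ 1/f ∝ 1/sin φ.
V₂ = V₁ · sin φ₁ / sin φ₂ = 13.0 × sin 63° / sin 45°
V₂ = 13.0 × 0.8910/0.7071 = 16 m s⁻¹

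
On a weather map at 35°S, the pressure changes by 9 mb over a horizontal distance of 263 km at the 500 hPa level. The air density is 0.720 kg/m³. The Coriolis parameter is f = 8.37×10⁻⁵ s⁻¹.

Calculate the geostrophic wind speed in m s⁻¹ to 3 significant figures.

Pressure gradient: |∂P/∂n| = 900 Pa / 263000 m = 3.42×10⁻³ Pa/m
Geostrophic balance (pressure-gradient force = Coriolis force):
V_g = (1/(fρ)) |∂P/∂n| = 3.42×10⁻³ / (8.37×10⁻⁵ × 0.720) = 56.8 m/s

56.8 m s⁻¹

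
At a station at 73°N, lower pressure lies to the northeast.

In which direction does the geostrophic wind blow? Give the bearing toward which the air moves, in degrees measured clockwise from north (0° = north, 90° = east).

The pressure-gradient force points toward the northeast (bearing 045°).
Geostrophic balance: in the Northern Hemisphere the Coriolis force deflects motion to the right, so the geostrophic wind blows 90° to the right of the pressure-gradient force (low pressure on the left).
Rotating 045° by 90° clockwise gives 135° — the wind blows toward the southeast.

135°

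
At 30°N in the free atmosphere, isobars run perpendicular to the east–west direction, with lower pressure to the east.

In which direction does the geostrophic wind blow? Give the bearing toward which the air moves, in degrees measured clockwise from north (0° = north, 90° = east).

The pressure-gradient force points toward the east (bearing 090°).
Geostrophic balance: in the Northern Hemisphere the Coriolis force deflects motion to the right, so the geostrophic wind blows 90° to the right of the pressure-gradient force (low pressure on the left).
Rotating 090° by 90° clockwise gives 180° — the wind blows toward the south.

180°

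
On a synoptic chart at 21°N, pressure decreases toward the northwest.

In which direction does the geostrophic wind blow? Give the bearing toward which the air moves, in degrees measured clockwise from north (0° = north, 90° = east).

The pressure-gradient force points toward the northwest (bearing 315°).
Geostrophic balance: in the Northern Hemisphere the Coriolis force deflects motion to the right, so the geostrophic wind blows 90° to the right of the pressure-gradient force (low pressure on the left).
Rotating 315° by 90° clockwise gives 045° — the wind blows toward the northeast.

045°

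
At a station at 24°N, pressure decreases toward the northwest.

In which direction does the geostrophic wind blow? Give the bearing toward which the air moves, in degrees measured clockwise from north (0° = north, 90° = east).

The pressure-gradient force points toward the northwest (bearing 315°).
Geostrophic balance: in the Northern Hemisphere the Coriolis force deflects motion to the right, so the geostrophic wind blows 90° to the right of the pressure-gradient force (low pressure on the left).
Rotating 315° by 90° clockwise gives 045° — the wind blows toward the northeast.

045°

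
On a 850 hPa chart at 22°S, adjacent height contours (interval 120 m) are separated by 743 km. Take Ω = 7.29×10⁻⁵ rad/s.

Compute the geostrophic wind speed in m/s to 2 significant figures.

Coriolis parameter at 22°S:
f = 2Ω sin φ = 2 × 7.29×10⁻⁵ × sin 22° = 5.46×10⁻⁵ s⁻¹
Height gradient: |∂Z/∂n| = 120 m / 743000 m = 1.62×10⁻⁴
On a pressure surface, geostrophic balance gives V_g = (g/f)|∂Z/∂n|:
V_g = 9.81 × 1.62×10⁻⁴ / 5.46×10⁻⁵ = 29.0 m/s

29 m/s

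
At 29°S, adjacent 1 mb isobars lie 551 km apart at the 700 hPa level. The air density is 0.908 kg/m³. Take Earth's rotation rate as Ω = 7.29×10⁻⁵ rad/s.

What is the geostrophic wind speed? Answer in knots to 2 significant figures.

5.5 knots

Coriolis parameter at 29°S:
f = 2Ω sin φ = 2 × 7.29×10⁻⁵ × sin 29° = 7.07×10⁻⁵ s⁻¹
Pressure gradient: |∂P/∂n| = 100 Pa / 551000 m = 1.81×10⁻⁴ Pa/m
Geostrophic balance (pressure-gradient force = Coriolis force):
V_g = (1/(fρ)) |∂P/∂n| = 1.81×10⁻⁴ / (7.07×10⁻⁵ × 0.908) = 2.83 m/s
Converting: 2.83 m/s × 1.944 = 5.5 knots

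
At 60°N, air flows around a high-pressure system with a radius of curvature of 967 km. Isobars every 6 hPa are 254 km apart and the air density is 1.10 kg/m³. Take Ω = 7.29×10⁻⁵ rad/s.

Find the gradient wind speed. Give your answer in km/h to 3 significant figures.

Coriolis parameter at 60°N:
f = 2Ω sin φ = 2 × 7.29×10⁻⁵ × sin 60° = 1.26×10⁻⁴ s⁻¹
Pressure gradient: |∂P/∂n| = 600 Pa / 254000 m = 2.36×10⁻³ Pa/m
Geostrophic speed: V_g = |∂P/∂n|/(fρ) = 2.36×10⁻³/(1.26×10⁻⁴ × 1.10) = 17.0 m/s
Around a high, pressure-gradient force acts outward with centrifugal, so Coriolis balances both:
fV = (1/ρ)|∂P/∂n| + V²/R  →  V² − fR·V + fR·V_g = 0
With fR = 1.26×10⁻⁴ × 967×10³ m = 122 m/s:
V = [fR − √((fR)² − 4 fR V_g)]/2 = [122 − √(122² − 4×122×17)]/2 = 20.4 m/s
Supergeostrophic (V > V_g = 17 m/s), as expected around a high.
Converting: 20.4 m/s × 3.6 = 73.5 km/h

73.5 km/h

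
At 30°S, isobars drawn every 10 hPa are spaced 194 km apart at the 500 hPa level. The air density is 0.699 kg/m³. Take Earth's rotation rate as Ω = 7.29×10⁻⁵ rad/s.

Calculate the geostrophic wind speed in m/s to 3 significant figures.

101 m/s

Coriolis parameter at 30°S:
f = 2Ω sin φ = 2 × 7.29×10⁻⁵ × sin 30° = 7.29×10⁻⁵ s⁻¹
Pressure gradient: |∂P/∂n| = 1000 Pa / 194000 m = 5.15×10⁻³ Pa/m
Geostrophic balance (pressure-gradient force = Coriolis force):
V_g = (1/(fρ)) |∂P/∂n| = 5.15×10⁻³ / (7.29×10⁻⁵ × 0.699) = 101 m/s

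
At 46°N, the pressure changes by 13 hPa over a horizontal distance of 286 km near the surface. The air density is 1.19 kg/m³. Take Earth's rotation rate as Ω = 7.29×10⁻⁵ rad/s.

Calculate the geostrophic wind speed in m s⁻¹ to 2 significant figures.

36 m s⁻¹

Coriolis parameter at 46°N:
f = 2Ω sin φ = 2 × 7.29×10⁻⁵ × sin 46° = 1.05×10⁻⁴ s⁻¹
Pressure gradient: |∂P/∂n| = 1300 Pa / 286000 m = 4.55×10⁻³ Pa/m
Geostrophic balance (pressure-gradient force = Coriolis force):
V_g = (1/(fρ)) |∂P/∂n| = 4.55×10⁻³ / (1.05×10⁻⁴ × 1.19) = 36.4 m/s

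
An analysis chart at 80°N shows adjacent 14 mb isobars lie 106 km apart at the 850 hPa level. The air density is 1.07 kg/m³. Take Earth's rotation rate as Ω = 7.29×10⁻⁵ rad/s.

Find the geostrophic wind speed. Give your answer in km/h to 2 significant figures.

Coriolis parameter at 80°N:
f = 2Ω sin φ = 2 × 7.29×10⁻⁵ × sin 80° = 1.44×10⁻⁴ s⁻¹
Pressure gradient: |∂P/∂n| = 1400 Pa / 106000 m = 1.32×10⁻² Pa/m
Geostrophic balance (pressure-gradient force = Coriolis force):
V_g = (1/(fρ)) |∂P/∂n| = 1.32×10⁻² / (1.44×10⁻⁴ × 1.07) = 86.0 m/s
Converting: 86.0 m/s × 3.6 = 310 km/h

310 km/h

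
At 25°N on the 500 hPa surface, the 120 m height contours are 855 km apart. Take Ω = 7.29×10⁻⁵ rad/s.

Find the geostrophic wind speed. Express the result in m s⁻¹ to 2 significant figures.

Coriolis parameter at 25°N:
f = 2Ω sin φ = 2 × 7.29×10⁻⁵ × sin 25° = 6.16×10⁻⁵ s⁻¹
Height gradient: |∂Z/∂n| = 120 m / 855000 m = 1.40×10⁻⁴
On a pressure surface, geostrophic balance gives V_g = (g/f)|∂Z/∂n|:
V_g = 9.81 × 1.40×10⁻⁴ / 6.16×10⁻⁵ = 22.3 m/s

22 m s⁻¹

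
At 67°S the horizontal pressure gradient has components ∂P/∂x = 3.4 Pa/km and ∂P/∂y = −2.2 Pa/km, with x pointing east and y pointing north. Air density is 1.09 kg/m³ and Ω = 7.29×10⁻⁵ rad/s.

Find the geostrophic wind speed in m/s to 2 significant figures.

Coriolis parameter at 67°S:
f = 2Ω sin φ = 2 × 7.29×10⁻⁵ × sin 67° = 1.34×10⁻⁴ s⁻¹
In the Southern Hemisphere f is negative: f = −1.34×10⁻⁴ s⁻¹.
Component geostrophic relations (x east, y north):
u_g = −(1/(fρ)) ∂P/∂y,  v_g = (1/(fρ)) ∂P/∂x
u_g = −(−2.2×10⁻³)/(−1.34×10⁻⁴ × 1.09) = −15.0 m/s;  v_g = (3.4×10⁻³)/(−1.34×10⁻⁴ × 1.09) = −23.2 m/s
|V_g| = √(u_g² + v_g²) = 27.7 m/s

28 m/s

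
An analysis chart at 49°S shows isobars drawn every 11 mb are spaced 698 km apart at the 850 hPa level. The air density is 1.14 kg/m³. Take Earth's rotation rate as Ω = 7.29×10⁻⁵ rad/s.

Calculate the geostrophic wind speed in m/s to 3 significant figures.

Coriolis parameter at 49°S:
f = 2Ω sin φ = 2 × 7.29×10⁻⁵ × sin 49° = 1.10×10⁻⁴ s⁻¹
Pressure gradient: |∂P/∂n| = 1100 Pa / 698000 m = 1.58×10⁻³ Pa/m
Geostrophic balance (pressure-gradient force = Coriolis force):
V_g = (1/(fρ)) |∂P/∂n| = 1.58×10⁻³ / (1.10×10⁻⁴ × 1.14) = 12.6 m/s

12.6 m/s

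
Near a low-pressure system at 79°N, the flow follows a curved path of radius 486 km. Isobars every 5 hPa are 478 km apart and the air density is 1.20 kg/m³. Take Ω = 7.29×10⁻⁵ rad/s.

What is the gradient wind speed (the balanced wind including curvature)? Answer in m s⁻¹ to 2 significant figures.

5.6 m s⁻¹

Coriolis parameter at 79°N:
f = 2Ω sin φ = 2 × 7.29×10⁻⁵ × sin 79° = 1.43×10⁻⁴ s⁻¹
Pressure gradient: |∂P/∂n| = 500 Pa / 478000 m = 1.05×10⁻³ Pa/m
Geostrophic speed: V_g = |∂P/∂n|/(fρ) = 1.05×10⁻³/(1.43×10⁻⁴ × 1.20) = 6.09 m/s
Around a low, centrifugal force acts outward with Coriolis, so pressure-gradient force balances both:
(1/ρ)|∂P/∂n| = fV + V²/R  →  V² + fR·V − fR·V_g = 0
With fR = 1.43×10⁻⁴ × 486×10³ m = 69.6 m/s:
V = [−fR + √((fR)² + 4 fR V_g)]/2 = [−69.6 + √(69.6² + 4×69.6×6.09)]/2 = 5.63 m/s
Subgeostrophic (V < V_g = 6.09 m/s), as expected around a low.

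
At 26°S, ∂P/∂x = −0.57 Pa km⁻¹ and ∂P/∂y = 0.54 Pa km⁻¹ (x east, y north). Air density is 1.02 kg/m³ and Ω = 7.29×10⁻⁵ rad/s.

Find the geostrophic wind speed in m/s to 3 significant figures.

12.0 m/s

Coriolis parameter at 26°S:
f = 2Ω sin φ = 2 × 7.29×10⁻⁵ × sin 26° = 6.39×10⁻⁵ s⁻¹
In the Southern Hemisphere f is negative: f = −6.39×10⁻⁵ s⁻¹.
Component geostrophic relations (x east, y north):
u_g = −(1/(fρ)) ∂P/∂y,  v_g = (1/(fρ)) ∂P/∂x
u_g = −(0.54×10⁻³)/(−6.39×10⁻⁵ × 1.02) = 8.28 m/s;  v_g = (−0.57×10⁻³)/(−6.39×10⁻⁵ × 1.02) = 8.74 m/s
|V_g| = √(u_g² + v_g²) = 12.0 m/s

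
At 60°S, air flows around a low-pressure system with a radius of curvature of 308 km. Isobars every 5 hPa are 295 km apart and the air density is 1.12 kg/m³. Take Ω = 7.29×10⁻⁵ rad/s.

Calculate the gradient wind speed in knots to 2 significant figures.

19 knots

Coriolis parameter at 60°S:
f = 2Ω sin φ = 2 × 7.29×10⁻⁵ × sin 60° = 1.26×10⁻⁴ s⁻¹
Pressure gradient: |∂P/∂n| = 500 Pa / 295000 m = 1.69×10⁻³ Pa/m
Geostrophic speed: V_g = |∂P/∂n|/(fρ) = 1.69×10⁻³/(1.26×10⁻⁴ × 1.12) = 12.0 m/s
Around a low, centrifugal force acts outward with Coriolis, so pressure-gradient force balances both:
(1/ρ)|∂P/∂n| = fV + V²/R  →  V² + fR·V − fR·V_g = 0
With fR = 1.26×10⁻⁴ × 308×10³ m = 38.9 m/s:
V = [−fR + √((fR)² + 4 fR V_g)]/2 = [−38.9 + √(38.9² + 4×38.9×12)]/2 = 9.61 m/s
Subgeostrophic (V < V_g = 12 m/s), as expected around a low.
Converting: 9.61 m/s × 1.944 = 19 knots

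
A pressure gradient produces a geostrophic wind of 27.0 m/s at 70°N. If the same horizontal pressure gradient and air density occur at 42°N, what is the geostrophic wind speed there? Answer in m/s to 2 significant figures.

38 m/s

With the same pressure gradient and density, V_g ∝ 1/f ∝ 1/sin φ.
V₂ = V₁ · sin φ₁ / sin φ₂ = 27.0 × sin 70° / sin 42°
V₂ = 27.0 × 0.9397/0.6691 = 38 m/s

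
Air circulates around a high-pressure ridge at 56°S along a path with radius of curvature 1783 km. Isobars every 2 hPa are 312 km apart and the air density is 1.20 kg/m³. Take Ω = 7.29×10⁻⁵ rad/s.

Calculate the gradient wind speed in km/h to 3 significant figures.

Coriolis parameter at 56°S:
f = 2Ω sin φ = 2 × 7.29×10⁻⁵ × sin 56° = 1.21×10⁻⁴ s⁻¹
Pressure gradient: |∂P/∂n| = 200 Pa / 312000 m = 6.41×10⁻⁴ Pa/m
Geostrophic speed: V_g = |∂P/∂n|/(fρ) = 6.41×10⁻⁴/(1.21×10⁻⁴ × 1.20) = 4.42 m/s
Around a high, pressure-gradient force acts outward with centrifugal, so Coriolis balances both:
fV = (1/ρ)|∂P/∂n| + V²/R  →  V² − fR·V + fR·V_g = 0
With fR = 1.21×10⁻⁴ × 1783×10³ m = 216 m/s:
V = [fR − √((fR)² − 4 fR V_g)]/2 = [216 − √(216² − 4×216×4.42)]/2 = 4.51 m/s
Supergeostrophic (V > V_g = 4.42 m/s), as expected around a high.
Converting: 4.51 m/s × 3.6 = 16.3 km/h

16.3 km/h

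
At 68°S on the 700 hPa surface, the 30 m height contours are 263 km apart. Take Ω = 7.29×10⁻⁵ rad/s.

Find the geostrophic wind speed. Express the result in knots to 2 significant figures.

Coriolis parameter at 68°S:
f = 2Ω sin φ = 2 × 7.29×10⁻⁵ × sin 68° = 1.35×10⁻⁴ s⁻¹
Height gradient: |∂Z/∂n| = 30 m / 263000 m = 1.14×10⁻⁴
On a pressure surface, geostrophic balance gives V_g = (g/f)|∂Z/∂n|:
V_g = 9.81 × 1.14×10⁻⁴ / 1.35×10⁻⁴ = 8.28 m/s
Converting: 8.28 m/s × 1.944 = 16 knots

16 knots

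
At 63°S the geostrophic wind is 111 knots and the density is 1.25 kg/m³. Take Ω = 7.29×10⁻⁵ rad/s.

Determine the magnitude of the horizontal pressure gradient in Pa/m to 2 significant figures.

9.3×10⁻³ Pa/m

Coriolis parameter at 63°S:
f = 2Ω sin φ = 2 × 7.29×10⁻⁵ × sin 63° = 1.30×10⁻⁴ s⁻¹
Wind speed in SI: 111 knots = 57.1 m/s
Geostrophic balance rearranged: |∂P/∂n| = f ρ V_g
|∂P/∂n| = 1.30×10⁻⁴ × 1.25 × 57.1 = 9.27×10⁻³ Pa/m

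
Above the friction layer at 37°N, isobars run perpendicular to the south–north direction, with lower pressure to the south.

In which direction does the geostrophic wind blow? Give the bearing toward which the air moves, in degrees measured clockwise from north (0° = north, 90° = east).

The pressure-gradient force points toward the south (bearing 180°).
Geostrophic balance: in the Northern Hemisphere the Coriolis force deflects motion to the right, so the geostrophic wind blows 90° to the right of the pressure-gradient force (low pressure on the left).
Rotating 180° by 90° clockwise gives 270° — the wind blows toward the west.

270°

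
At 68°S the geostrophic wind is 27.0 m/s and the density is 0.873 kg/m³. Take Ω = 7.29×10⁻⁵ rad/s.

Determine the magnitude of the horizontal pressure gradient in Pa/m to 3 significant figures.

3.19×10⁻³ Pa/m

Coriolis parameter at 68°S:
f = 2Ω sin φ = 2 × 7.29×10⁻⁵ × sin 68° = 1.35×10⁻⁴ s⁻¹
Geostrophic balance rearranged: |∂P/∂n| = f ρ V_g
|∂P/∂n| = 1.35×10⁻⁴ × 0.873 × 27.0 = 3.19×10⁻³ Pa/m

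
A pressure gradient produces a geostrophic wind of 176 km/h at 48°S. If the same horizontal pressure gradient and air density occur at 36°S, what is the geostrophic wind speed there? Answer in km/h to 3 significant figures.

223 km/h

With the same pressure gradient and density, V_g ∝ 1/f ∝ 1/sin φ.
V₂ = V₁ · sin φ₁ / sin φ₂ = 176 × sin 48° / sin 36°
V₂ = 176 × 0.7431/0.5878 = 223 km/h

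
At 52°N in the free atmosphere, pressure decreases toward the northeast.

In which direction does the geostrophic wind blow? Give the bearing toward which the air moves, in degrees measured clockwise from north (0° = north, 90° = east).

135°

The pressure-gradient force points toward the northeast (bearing 045°).
Geostrophic balance: in the Northern Hemisphere the Coriolis force deflects motion to the right, so the geostrophic wind blows 90° to the right of the pressure-gradient force (low pressure on the left).
Rotating 045° by 90° clockwise gives 135° — the wind blows toward the southeast.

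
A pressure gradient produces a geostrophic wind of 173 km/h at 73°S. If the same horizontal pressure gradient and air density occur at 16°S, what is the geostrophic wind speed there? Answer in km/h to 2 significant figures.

600 km/h

With the same pressure gradient and density, V_g ∝ 1/f ∝ 1/sin φ.
V₂ = V₁ · sin φ₁ / sin φ₂ = 173 × sin 73° / sin 16°
V₂ = 173 × 0.9563/0.2756 = 600 km/h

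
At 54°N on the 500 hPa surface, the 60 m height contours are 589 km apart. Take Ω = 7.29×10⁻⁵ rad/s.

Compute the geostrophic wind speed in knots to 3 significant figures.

16.5 knots

Coriolis parameter at 54°N:
f = 2Ω sin φ = 2 × 7.29×10⁻⁵ × sin 54° = 1.18×10⁻⁴ s⁻¹
Height gradient: |∂Z/∂n| = 60 m / 589000 m = 1.02×10⁻⁴
On a pressure surface, geostrophic balance gives V_g = (g/f)|∂Z/∂n|:
V_g = 9.81 × 1.02×10⁻⁴ / 1.18×10⁻⁴ = 8.47 m/s
Converting: 8.47 m/s × 1.944 = 16.5 knots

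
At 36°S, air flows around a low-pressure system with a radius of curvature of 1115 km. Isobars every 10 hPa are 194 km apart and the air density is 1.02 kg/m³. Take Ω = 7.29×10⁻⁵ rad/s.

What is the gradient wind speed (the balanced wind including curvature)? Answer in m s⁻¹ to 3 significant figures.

Coriolis parameter at 36°S:
f = 2Ω sin φ = 2 × 7.29×10⁻⁵ × sin 36° = 8.57×10⁻⁵ s⁻¹
Pressure gradient: |∂P/∂n| = 1000 Pa / 194000 m = 5.15×10⁻³ Pa/m
Geostrophic speed: V_g = |∂P/∂n|/(fρ) = 5.15×10⁻³/(8.57×10⁻⁵ × 1.02) = 59.0 m/s
Around a low, centrifugal force acts outward with Coriolis, so pressure-gradient force balances both:
(1/ρ)|∂P/∂n| = fV + V²/R  →  V² + fR·V − fR·V_g = 0
With fR = 8.57×10⁻⁵ × 1115×10³ m = 95.6 m/s:
V = [−fR + √((fR)² + 4 fR V_g)]/2 = [−95.6 + √(95.6² + 4×95.6×59)]/2 = 41.2 m/s
Subgeostrophic (V < V_g = 59 m/s), as expected around a low.

41.2 m s⁻¹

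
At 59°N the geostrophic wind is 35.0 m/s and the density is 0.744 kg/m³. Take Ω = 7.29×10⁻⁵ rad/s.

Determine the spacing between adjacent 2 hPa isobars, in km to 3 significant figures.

61.5 km

Coriolis parameter at 59°N:
f = 2Ω sin φ = 2 × 7.29×10⁻⁵ × sin 59° = 1.25×10⁻⁴ s⁻¹
Geostrophic balance rearranged: |∂P/∂n| = f ρ V_g
|∂P/∂n| = 1.25×10⁻⁴ × 0.744 × 35.0 = 3.25×10⁻³ Pa/m
Isobar spacing: Δn = ΔP/|∂P/∂n| = 200 Pa / 3.25×10⁻³ Pa/m = 61456 m ≈ 61.5 km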